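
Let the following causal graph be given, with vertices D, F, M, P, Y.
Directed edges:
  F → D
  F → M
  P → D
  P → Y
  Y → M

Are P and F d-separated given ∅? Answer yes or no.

Bayes-Ball from P | ∅ reaches {D,M,Y}.
F ∉ reach(P|∅) ⇒ P ⊥ F | ∅.

Yes — P ⊥ F | ∅.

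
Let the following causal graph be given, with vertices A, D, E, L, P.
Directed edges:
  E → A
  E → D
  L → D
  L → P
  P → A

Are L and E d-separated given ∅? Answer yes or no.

Yes — L ⊥ E | ∅.

Bayes-Ball from L | ∅ reaches {A,D,P}.
E ∉ reach(L|∅) ⇒ L ⊥ E | ∅.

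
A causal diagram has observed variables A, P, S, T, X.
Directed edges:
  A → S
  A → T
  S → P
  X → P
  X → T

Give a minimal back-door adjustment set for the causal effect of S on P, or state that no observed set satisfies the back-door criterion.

S→P: minimal back-door set ∅.

desc(S)\{S}={P}; candidates ⊆ {A,T,X}.
∅: S⊥P given ∅ in G with S→· removed — back-door holds.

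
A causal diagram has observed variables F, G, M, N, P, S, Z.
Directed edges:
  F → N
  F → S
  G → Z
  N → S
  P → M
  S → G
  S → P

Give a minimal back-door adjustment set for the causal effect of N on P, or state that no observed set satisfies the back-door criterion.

N→P: minimal back-door set {F}.

desc(N)\{N}={G,M,P,S,Z}; candidates ⊆ {F}.
size 0: {}; under {} N still reaches {F,G,M,P,S,Z} ∋ P.
{F}: N⊥P given {F} in G with N→· removed — back-door holds.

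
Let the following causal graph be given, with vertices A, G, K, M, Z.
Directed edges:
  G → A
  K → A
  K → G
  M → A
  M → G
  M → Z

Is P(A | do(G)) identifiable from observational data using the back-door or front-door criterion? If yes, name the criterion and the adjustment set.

P(A|do(G)): backdoor, adjust for {K, M}.

desc(G)\{G}={A}; candidates ⊆ {K,M,Z}.
size 0: {}; under {} G still reaches {A,K,M,Z} ∋ A.
size 1: {K}, {M}, {Z}; under {K} G still reaches {A,M,Z} ∋ A.
{K,M}: G⊥A given {K,M} in G with G→· removed — back-door holds.
P(A|do(G)) = Σ_{K,M} P(A|G,K,M)·P(K,M).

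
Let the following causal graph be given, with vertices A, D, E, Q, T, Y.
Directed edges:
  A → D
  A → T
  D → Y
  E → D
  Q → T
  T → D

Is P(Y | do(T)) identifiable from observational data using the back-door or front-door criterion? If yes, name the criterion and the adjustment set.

desc(T)\{T}={D,Y}; candidates ⊆ {A,E,Q}.
size 0: {}; under {} T still reaches {A,D,Q,Y} ∋ Y.
{A}: T⊥Y given {A} in G with T→· removed — back-door holds.
P(Y|do(T)) = Σ_{A} P(Y|T,A)·P(A).

P(Y|do(T)): backdoor, adjust for {A}.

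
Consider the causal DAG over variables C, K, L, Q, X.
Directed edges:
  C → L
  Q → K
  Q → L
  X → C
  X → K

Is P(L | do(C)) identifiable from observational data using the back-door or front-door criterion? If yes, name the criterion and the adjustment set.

desc(C)\{C}={L}; candidates ⊆ {K,Q,X}.
∅: C⊥L given ∅ in G with C→· removed — back-door holds.
P(L|do(C)) = P(L|C) — no adjustment needed.

P(L|do(C)): backdoor, adjust for ∅.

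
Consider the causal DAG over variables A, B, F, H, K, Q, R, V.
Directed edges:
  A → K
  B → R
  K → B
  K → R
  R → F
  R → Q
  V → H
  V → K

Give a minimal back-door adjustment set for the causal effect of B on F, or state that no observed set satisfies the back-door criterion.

desc(B)\{B}={F,Q,R}; candidates ⊆ {A,H,K,V}.
size 0: {}; under {} B still reaches {A,F,H,K,Q,R,V} ∋ F.
{K}: B⊥F given {K} in G with B→· removed — back-door holds.

B→F: minimal back-door set {K}.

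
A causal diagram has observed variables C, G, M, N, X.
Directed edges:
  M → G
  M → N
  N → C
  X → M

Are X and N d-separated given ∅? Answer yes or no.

No — X and N are d-connected given ∅.

Bayes-Ball from X | ∅ reaches {C,G,M,N}.
N ∈ reach(X|∅) ⇒ X ⊥̸ N | ∅.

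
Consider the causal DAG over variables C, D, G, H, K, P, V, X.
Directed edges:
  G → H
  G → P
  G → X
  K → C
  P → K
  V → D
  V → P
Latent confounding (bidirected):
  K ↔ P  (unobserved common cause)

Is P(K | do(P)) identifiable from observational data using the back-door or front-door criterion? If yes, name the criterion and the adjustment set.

desc(P)\{P}={C,K}; candidates ⊆ {D,G,H,V,X}.
P↔K: latent back-door arc(s) into P.
size 0: {}; under {} P still reaches {C,D,G,H,K,V,X} ∋ K.
size 1: {D}, {G}, {H} …(+2); under {D} P still reaches {C,G,H,K,V,X} ∋ K.
size 2: {D,G}, {D,H}, {D,V} …(+7); under {D,G} P still reaches {C,K,V} ∋ K.
P↔K cannot be blocked by any observed set — no back-door set.
No mediator lies on a directed P→…→K path.
Neither criterion identifies P(K|do(P)) in this graph.

P(K|do(P)): not identifiable (no BD/FD set).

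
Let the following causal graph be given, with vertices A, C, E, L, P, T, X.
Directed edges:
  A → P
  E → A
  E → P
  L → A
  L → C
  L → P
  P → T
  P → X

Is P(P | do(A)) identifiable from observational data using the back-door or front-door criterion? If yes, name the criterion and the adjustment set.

P(P|do(A)): backdoor, adjust for {E, L}.

desc(A)\{A}={P,T,X}; candidates ⊆ {C,E,L}.
size 0: {}; under {} A still reaches {C,E,L,P,T,X} ∋ P.
size 1: {C}, {E}, {L}; under {C} A still reaches {E,L,P,T,X} ∋ P.
{E,L}: A⊥P given {E,L} in G with A→· removed — back-door holds.
P(P|do(A)) = Σ_{E,L} P(P|A,E,L)·P(E,L).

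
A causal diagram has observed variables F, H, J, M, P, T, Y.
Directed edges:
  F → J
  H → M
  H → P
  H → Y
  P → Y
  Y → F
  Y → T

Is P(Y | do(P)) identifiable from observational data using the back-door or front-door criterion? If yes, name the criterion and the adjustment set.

P(Y|do(P)): backdoor, adjust for {H}.

desc(P)\{P}={F,J,T,Y}; candidates ⊆ {H,M}.
size 0: {}; under {} P still reaches {F,H,J,M,T,Y} ∋ Y.
{H}: P⊥Y given {H} in G with P→· removed — back-door holds.
P(Y|do(P)) = Σ_{H} P(Y|P,H)·P(H).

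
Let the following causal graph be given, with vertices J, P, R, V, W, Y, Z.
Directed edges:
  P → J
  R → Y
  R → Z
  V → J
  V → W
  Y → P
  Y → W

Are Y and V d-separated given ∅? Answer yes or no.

Bayes-Ball from Y | ∅ reaches {J,P,R,W,Z}.
V ∉ reach(Y|∅) ⇒ Y ⊥ V | ∅.

Yes — Y ⊥ V | ∅.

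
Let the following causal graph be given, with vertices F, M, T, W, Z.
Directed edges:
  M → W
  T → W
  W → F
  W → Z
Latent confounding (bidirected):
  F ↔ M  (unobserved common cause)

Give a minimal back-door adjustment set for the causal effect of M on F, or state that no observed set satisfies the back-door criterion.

M→F: no observed back-door set.

desc(M)\{M}={F,W,Z}; candidates ⊆ {T}.
M↔F: latent back-door arc(s) into M.
size 0: {}; under {} M still reaches {F} ∋ F.
size 1: {T}; under {T} M still reaches {F} ∋ F.
M↔F cannot be blocked by any observed set — no back-door set.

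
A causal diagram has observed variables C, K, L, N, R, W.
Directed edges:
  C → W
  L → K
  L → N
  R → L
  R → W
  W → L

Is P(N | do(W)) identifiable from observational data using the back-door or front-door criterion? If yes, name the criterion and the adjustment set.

P(N|do(W)): backdoor, adjust for {R}.

desc(W)\{W}={K,L,N}; candidates ⊆ {C,R}.
size 0: {}; under {} W still reaches {C,K,L,N,R} ∋ N.
{R}: W⊥N given {R} in G with W→· removed — back-door holds.
P(N|do(W)) = Σ_{R} P(N|W,R)·P(R).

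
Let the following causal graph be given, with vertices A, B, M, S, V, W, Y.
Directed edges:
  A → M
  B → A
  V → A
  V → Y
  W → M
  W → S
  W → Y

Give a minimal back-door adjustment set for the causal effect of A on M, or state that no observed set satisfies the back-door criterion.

A→M: minimal back-door set ∅.

desc(A)\{A}={M}; candidates ⊆ {B,S,V,W,Y}.
∅: A⊥M given ∅ in G with A→· removed — back-door holds.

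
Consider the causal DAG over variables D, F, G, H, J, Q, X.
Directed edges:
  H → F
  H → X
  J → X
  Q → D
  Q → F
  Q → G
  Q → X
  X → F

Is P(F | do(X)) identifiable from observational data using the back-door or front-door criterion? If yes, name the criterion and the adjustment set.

desc(X)\{X}={F}; candidates ⊆ {D,G,H,J,Q}.
size 0: {}; under {} X still reaches {D,F,G,H,J,Q} ∋ F.
size 1: {D}, {G}, {H} …(+2); under {D} X still reaches {F,G,H,J,Q} ∋ F.
{H,Q}: X⊥F given {H,Q} in G with X→· removed — back-door holds.
P(F|do(X)) = Σ_{H,Q} P(F|X,H,Q)·P(H,Q).

P(F|do(X)): backdoor, adjust for {H, Q}.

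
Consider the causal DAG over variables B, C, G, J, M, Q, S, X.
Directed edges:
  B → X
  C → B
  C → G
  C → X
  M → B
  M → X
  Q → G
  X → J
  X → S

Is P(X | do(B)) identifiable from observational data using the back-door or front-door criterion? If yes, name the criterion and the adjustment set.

P(X|do(B)): backdoor, adjust for {C, M}.

desc(B)\{B}={J,S,X}; candidates ⊆ {C,G,M,Q}.
size 0: {}; under {} B still reaches {C,G,J,M,S,X} ∋ X.
size 1: {C}, {G}, {M} …(+1); under {C} B still reaches {J,M,S,X} ∋ X.
{C,M}: B⊥X given {C,M} in G with B→· removed — back-door holds.
P(X|do(B)) = Σ_{C,M} P(X|B,C,M)·P(C,M).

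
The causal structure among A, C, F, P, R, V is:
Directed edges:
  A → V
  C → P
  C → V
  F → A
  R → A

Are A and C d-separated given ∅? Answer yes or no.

Bayes-Ball from A | ∅ reaches {F,R,V}.
C ∉ reach(A|∅) ⇒ A ⊥ C | ∅.

Yes — A ⊥ C | ∅.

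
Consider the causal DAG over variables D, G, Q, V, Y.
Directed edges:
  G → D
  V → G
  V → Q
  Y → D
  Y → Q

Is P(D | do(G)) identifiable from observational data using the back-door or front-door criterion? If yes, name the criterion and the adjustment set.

P(D|do(G)): backdoor, adjust for ∅.

desc(G)\{G}={D}; candidates ⊆ {Q,V,Y}.
∅: G⊥D given ∅ in G with G→· removed — back-door holds.
P(D|do(G)) = P(D|G) — no adjustment needed.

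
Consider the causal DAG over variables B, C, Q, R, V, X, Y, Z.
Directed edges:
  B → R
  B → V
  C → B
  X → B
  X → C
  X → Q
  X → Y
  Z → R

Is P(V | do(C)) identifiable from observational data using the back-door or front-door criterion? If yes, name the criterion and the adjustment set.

desc(C)\{C}={B,R,V}; candidates ⊆ {Q,X,Y,Z}.
size 0: {}; under {} C still reaches {B,Q,R,V,X,Y} ∋ V.
{X}: C⊥V given {X} in G with C→· removed — back-door holds.
P(V|do(C)) = Σ_{X} P(V|C,X)·P(X).

P(V|do(C)): backdoor, adjust for {X}.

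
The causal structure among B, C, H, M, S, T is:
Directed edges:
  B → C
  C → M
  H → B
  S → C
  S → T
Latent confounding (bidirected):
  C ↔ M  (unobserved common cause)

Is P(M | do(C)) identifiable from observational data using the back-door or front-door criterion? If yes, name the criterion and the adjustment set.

desc(C)\{C}={M}; candidates ⊆ {B,H,S,T}.
C↔M: latent back-door arc(s) into C.
size 0: {}; under {} C still reaches {B,H,M,S,T} ∋ M.
size 1: {B}, {H}, {S} …(+1); under {B} C still reaches {M,S,T} ∋ M.
size 2: {B,H}, {B,S}, {B,T} …(+3); under {B,H} C still reaches {M,S,T} ∋ M.
C↔M cannot be blocked by any observed set — no back-door set.
No mediator lies on a directed C→…→M path.
Neither criterion identifies P(M|do(C)) in this graph.

P(M|do(C)): not identifiable (no BD/FD set).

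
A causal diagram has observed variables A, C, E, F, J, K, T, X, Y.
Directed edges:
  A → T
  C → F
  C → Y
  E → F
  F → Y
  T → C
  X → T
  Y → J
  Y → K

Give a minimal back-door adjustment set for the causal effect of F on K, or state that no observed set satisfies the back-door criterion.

desc(F)\{F}={J,K,Y}; candidates ⊆ {A,C,E,T,X}.
size 0: {}; under {} F still reaches {A,C,E,J,K,T,X,Y} ∋ K.
{C}: F⊥K given {C} in G with F→· removed — back-door holds.

F→K: minimal back-door set {C}.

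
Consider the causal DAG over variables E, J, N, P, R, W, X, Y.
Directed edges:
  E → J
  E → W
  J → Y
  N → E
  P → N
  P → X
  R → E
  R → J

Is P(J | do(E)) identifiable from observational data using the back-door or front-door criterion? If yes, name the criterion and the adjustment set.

P(J|do(E)): backdoor, adjust for {R}.

desc(E)\{E}={J,W,Y}; candidates ⊆ {N,P,R,X}.
size 0: {}; under {} E still reaches {J,N,P,R,X,Y} ∋ J.
{R}: E⊥J given {R} in G with E→· removed — back-door holds.
P(J|do(E)) = Σ_{R} P(J|E,R)·P(R).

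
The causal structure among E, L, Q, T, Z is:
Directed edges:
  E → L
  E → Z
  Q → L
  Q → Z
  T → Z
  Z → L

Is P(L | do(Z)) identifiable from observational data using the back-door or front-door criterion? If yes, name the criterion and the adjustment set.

desc(Z)\{Z}={L}; candidates ⊆ {E,Q,T}.
size 0: {}; under {} Z still reaches {E,L,Q,T} ∋ L.
size 1: {E}, {Q}, {T}; under {E} Z still reaches {L,Q,T} ∋ L.
{E,Q}: Z⊥L given {E,Q} in G with Z→· removed — back-door holds.
P(L|do(Z)) = Σ_{E,Q} P(L|Z,E,Q)·P(E,Q).

P(L|do(Z)): backdoor, adjust for {E, Q}.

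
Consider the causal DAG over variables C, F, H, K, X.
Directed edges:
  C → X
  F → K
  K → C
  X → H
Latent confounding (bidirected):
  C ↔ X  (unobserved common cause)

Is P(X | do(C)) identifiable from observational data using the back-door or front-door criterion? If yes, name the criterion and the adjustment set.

P(X|do(C)): not identifiable (no BD/FD set).

desc(C)\{C}={H,X}; candidates ⊆ {F,K}.
C↔X: latent back-door arc(s) into C.
size 0: {}; under {} C still reaches {F,H,K,X} ∋ X.
size 1: {F}, {K}; under {F} C still reaches {H,K,X} ∋ X.
size 2: {F,K}; under {F,K} C still reaches {H,X} ∋ X.
C↔X cannot be blocked by any observed set — no back-door set.
No mediator lies on a directed C→…→X path.
Neither criterion identifies P(X|do(C)) in this graph.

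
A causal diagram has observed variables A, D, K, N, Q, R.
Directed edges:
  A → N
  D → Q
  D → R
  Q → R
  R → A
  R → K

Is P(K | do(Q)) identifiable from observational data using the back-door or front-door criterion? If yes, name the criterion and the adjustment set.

desc(Q)\{Q}={A,K,N,R}; candidates ⊆ {D}.
size 0: {}; under {} Q still reaches {A,D,K,N,R} ∋ K.
{D}: Q⊥K given {D} in G with Q→· removed — back-door holds.
P(K|do(Q)) = Σ_{D} P(K|Q,D)·P(D).

P(K|do(Q)): backdoor, adjust for {D}.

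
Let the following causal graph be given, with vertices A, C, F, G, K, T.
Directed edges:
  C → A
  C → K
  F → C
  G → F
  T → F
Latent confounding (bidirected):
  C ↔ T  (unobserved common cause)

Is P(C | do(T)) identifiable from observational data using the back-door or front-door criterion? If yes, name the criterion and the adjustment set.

desc(T)\{T}={A,C,F,K}; candidates ⊆ {G}.
T↔C: latent back-door arc(s) into T.
size 0: {}; under {} T still reaches {A,C,K} ∋ C.
size 1: {G}; under {G} T still reaches {A,C,K} ∋ C.
T↔C cannot be blocked by any observed set — no back-door set.
{F}: (i) intercepts every directed T→C path; (ii) no back-door T→{F}; (iii) {T} blocks every back-door {F}→C. Front-door holds.
P(C|do(T)) = Σ_{F} P(F|T) Σ_{T'} P(C|F,T')P(T').

P(C|do(T)): frontdoor, adjust for {F}.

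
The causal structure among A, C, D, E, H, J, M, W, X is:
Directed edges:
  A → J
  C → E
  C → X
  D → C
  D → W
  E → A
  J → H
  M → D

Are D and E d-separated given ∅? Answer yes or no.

No — D and E are d-connected given ∅.

Bayes-Ball from D | ∅ reaches {A,C,E,H,J,M,W,X}.
E ∈ reach(D|∅) ⇒ D ⊥̸ E | ∅.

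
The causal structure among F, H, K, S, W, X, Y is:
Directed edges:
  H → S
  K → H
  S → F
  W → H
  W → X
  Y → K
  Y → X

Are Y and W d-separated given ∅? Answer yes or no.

Bayes-Ball from Y | ∅ reaches {F,H,K,S,X}.
W ∉ reach(Y|∅) ⇒ Y ⊥ W | ∅.

Yes — Y ⊥ W | ∅.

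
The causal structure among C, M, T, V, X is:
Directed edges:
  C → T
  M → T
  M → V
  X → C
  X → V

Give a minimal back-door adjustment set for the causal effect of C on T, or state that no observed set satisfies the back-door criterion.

desc(C)\{C}={T}; candidates ⊆ {M,V,X}.
∅: C⊥T given ∅ in G with C→· removed — back-door holds.

C→T: minimal back-door set ∅.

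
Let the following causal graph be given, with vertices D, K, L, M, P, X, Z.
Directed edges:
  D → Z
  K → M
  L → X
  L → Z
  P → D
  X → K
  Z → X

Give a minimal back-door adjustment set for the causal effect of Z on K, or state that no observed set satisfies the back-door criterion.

desc(Z)\{Z}={K,M,X}; candidates ⊆ {D,L,P}.
size 0: {}; under {} Z still reaches {D,K,L,M,P,X} ∋ K.
{L}: Z⊥K given {L} in G with Z→· removed — back-door holds.

Z→K: minimal back-door set {L}.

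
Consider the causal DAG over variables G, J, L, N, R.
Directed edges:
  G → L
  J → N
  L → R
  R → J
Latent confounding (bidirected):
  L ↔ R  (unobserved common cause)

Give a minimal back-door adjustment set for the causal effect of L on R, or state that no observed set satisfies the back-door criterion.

desc(L)\{L}={J,N,R}; candidates ⊆ {G}.
L↔R: latent back-door arc(s) into L.
size 0: {}; under {} L still reaches {G,J,N,R} ∋ R.
size 1: {G}; under {G} L still reaches {J,N,R} ∋ R.
L↔R cannot be blocked by any observed set — no back-door set.

L→R: no observed back-door set.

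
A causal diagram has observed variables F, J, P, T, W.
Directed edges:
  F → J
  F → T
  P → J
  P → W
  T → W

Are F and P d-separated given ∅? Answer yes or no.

Bayes-Ball from F | ∅ reaches {J,T,W}.
P ∉ reach(F|∅) ⇒ F ⊥ P | ∅.

Yes — F ⊥ P | ∅.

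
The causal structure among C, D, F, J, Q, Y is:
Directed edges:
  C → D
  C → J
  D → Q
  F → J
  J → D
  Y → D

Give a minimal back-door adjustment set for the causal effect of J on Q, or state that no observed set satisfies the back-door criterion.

desc(J)\{J}={D,Q}; candidates ⊆ {C,F,Y}.
size 0: {}; under {} J still reaches {C,D,F,Q} ∋ Q.
{C}: J⊥Q given {C} in G with J→· removed — back-door holds.

J→Q: minimal back-door set {C}.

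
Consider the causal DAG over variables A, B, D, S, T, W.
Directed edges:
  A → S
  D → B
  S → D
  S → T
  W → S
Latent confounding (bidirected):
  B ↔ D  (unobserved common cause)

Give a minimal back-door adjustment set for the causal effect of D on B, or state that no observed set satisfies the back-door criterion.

desc(D)\{D}={B}; candidates ⊆ {A,S,T,W}.
D↔B: latent back-door arc(s) into D.
size 0: {}; under {} D still reaches {A,B,S,T,W} ∋ B.
size 1: {A}, {S}, {T} …(+1); under {A} D still reaches {B,S,T,W} ∋ B.
size 2: {A,S}, {A,T}, {A,W} …(+3); under {A,S} D still reaches {B} ∋ B.
D↔B cannot be blocked by any observed set — no back-door set.

D→B: no observed back-door set.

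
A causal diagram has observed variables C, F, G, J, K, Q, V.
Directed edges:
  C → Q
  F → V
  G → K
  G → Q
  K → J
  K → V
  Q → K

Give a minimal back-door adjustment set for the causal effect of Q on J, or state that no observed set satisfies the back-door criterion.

Q→J: minimal back-door set {G}.

desc(Q)\{Q}={J,K,V}; candidates ⊆ {C,F,G}.
size 0: {}; under {} Q still reaches {C,G,J,K,V} ∋ J.
{G}: Q⊥J given {G} in G with Q→· removed — back-door holds.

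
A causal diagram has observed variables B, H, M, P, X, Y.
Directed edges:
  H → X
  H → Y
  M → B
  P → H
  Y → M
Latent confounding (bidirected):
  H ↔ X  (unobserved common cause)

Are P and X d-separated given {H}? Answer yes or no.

No — P and X are d-connected given {H}.

Bayes-Ball from P | {H} reaches {X}.
X ∈ reach(P|{H}) ⇒ P ⊥̸ X | {H}.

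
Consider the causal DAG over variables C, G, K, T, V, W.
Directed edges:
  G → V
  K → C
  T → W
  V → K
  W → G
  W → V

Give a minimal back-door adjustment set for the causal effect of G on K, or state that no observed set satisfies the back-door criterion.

G→K: minimal back-door set {W}.

desc(G)\{G}={C,K,V}; candidates ⊆ {T,W}.
size 0: {}; under {} G still reaches {C,K,T,V,W} ∋ K.
{W}: G⊥K given {W} in G with G→· removed — back-door holds.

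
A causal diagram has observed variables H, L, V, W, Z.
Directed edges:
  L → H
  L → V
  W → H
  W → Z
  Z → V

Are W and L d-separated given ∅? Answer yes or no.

Bayes-Ball from W | ∅ reaches {H,V,Z}.
L ∉ reach(W|∅) ⇒ W ⊥ L | ∅.

Yes — W ⊥ L | ∅.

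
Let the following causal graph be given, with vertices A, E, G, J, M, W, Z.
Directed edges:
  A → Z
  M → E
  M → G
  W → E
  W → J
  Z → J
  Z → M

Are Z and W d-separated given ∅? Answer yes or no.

Bayes-Ball from Z | ∅ reaches {A,E,G,J,M}.
W ∉ reach(Z|∅) ⇒ Z ⊥ W | ∅.

Yes — Z ⊥ W | ∅.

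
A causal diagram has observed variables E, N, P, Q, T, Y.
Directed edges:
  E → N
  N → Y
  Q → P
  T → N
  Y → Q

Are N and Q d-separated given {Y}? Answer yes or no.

Bayes-Ball from N | {Y} reaches {E,T}.
Q ∉ reach(N|{Y}) ⇒ N ⊥ Q | {Y}.

Yes — N ⊥ Q | {Y}.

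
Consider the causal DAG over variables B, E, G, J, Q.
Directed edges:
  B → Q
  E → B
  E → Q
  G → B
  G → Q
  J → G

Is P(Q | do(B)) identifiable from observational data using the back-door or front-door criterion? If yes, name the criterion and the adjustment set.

desc(B)\{B}={Q}; candidates ⊆ {E,G,J}.
size 0: {}; under {} B still reaches {E,G,J,Q} ∋ Q.
size 1: {E}, {G}, {J}; under {E} B still reaches {G,J,Q} ∋ Q.
{E,G}: B⊥Q given {E,G} in G with B→· removed — back-door holds.
P(Q|do(B)) = Σ_{E,G} P(Q|B,E,G)·P(E,G).

P(Q|do(B)): backdoor, adjust for {E, G}.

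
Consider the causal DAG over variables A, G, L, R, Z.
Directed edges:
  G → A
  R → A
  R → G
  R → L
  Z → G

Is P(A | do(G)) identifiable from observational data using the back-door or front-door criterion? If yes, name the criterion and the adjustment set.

P(A|do(G)): backdoor, adjust for {R}.

desc(G)\{G}={A}; candidates ⊆ {L,R,Z}.
size 0: {}; under {} G still reaches {A,L,R,Z} ∋ A.
{R}: G⊥A given {R} in G with G→· removed — back-door holds.
P(A|do(G)) = Σ_{R} P(A|G,R)·P(R).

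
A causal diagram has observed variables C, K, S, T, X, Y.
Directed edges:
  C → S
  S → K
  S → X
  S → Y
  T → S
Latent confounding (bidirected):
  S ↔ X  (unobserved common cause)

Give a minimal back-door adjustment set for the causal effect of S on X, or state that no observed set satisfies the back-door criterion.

desc(S)\{S}={K,X,Y}; candidates ⊆ {C,T}.
S↔X: latent back-door arc(s) into S.
size 0: {}; under {} S still reaches {C,T,X} ∋ X.
size 1: {C}, {T}; under {C} S still reaches {T,X} ∋ X.
size 2: {C,T}; under {C,T} S still reaches {X} ∋ X.
S↔X cannot be blocked by any observed set — no back-door set.

S→X: no observed back-door set.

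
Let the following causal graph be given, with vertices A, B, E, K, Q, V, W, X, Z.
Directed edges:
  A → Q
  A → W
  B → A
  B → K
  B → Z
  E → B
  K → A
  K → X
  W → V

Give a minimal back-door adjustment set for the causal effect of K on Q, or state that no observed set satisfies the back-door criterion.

K→Q: minimal back-door set {B}.

desc(K)\{K}={A,Q,V,W,X}; candidates ⊆ {B,E,Z}.
size 0: {}; under {} K still reaches {A,B,E,Q,V,W,Z} ∋ Q.
{B}: K⊥Q given {B} in G with K→· removed — back-door holds.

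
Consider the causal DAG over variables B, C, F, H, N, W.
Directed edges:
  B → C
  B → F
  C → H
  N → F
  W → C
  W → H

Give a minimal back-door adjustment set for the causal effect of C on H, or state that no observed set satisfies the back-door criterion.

C→H: minimal back-door set {W}.

desc(C)\{C}={H}; candidates ⊆ {B,F,N,W}.
size 0: {}; under {} C still reaches {B,F,H,W} ∋ H.
{W}: C⊥H given {W} in G with C→· removed — back-door holds.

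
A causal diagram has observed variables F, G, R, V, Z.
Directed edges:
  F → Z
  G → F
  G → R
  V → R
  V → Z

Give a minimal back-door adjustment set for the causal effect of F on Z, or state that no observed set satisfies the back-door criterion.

desc(F)\{F}={Z}; candidates ⊆ {G,R,V}.
∅: F⊥Z given ∅ in G with F→· removed — back-door holds.

F→Z: minimal back-door set ∅.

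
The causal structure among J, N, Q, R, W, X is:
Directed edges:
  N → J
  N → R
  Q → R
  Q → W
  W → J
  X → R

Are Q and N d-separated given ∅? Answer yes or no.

Yes — Q ⊥ N | ∅.

Bayes-Ball from Q | ∅ reaches {J,R,W}.
N ∉ reach(Q|∅) ⇒ Q ⊥ N | ∅.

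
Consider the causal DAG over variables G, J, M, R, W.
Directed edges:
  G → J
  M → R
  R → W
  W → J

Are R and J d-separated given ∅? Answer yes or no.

Bayes-Ball from R | ∅ reaches {J,M,W}.
J ∈ reach(R|∅) ⇒ R ⊥̸ J | ∅.

No — R and J are d-connected given ∅.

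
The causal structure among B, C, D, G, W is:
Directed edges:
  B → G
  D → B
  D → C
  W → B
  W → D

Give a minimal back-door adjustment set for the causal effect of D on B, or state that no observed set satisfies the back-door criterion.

D→B: minimal back-door set {W}.

desc(D)\{D}={B,C,G}; candidates ⊆ {W}.
size 0: {}; under {} D still reaches {B,G,W} ∋ B.
{W}: D⊥B given {W} in G with D→· removed — back-door holds.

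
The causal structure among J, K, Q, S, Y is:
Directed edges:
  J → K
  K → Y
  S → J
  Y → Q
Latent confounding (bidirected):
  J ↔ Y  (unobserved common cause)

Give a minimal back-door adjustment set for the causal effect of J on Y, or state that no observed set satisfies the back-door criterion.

J→Y: no observed back-door set.

desc(J)\{J}={K,Q,Y}; candidates ⊆ {S}.
J↔Y: latent back-door arc(s) into J.
size 0: {}; under {} J still reaches {Q,S,Y} ∋ Y.
size 1: {S}; under {S} J still reaches {Q,Y} ∋ Y.
J↔Y cannot be blocked by any observed set — no back-door set.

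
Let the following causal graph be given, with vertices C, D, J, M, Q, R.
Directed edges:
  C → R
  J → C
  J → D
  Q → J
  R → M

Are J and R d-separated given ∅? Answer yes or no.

No — J and R are d-connected given ∅.

Bayes-Ball from J | ∅ reaches {C,D,M,Q,R}.
R ∈ reach(J|∅) ⇒ J ⊥̸ R | ∅.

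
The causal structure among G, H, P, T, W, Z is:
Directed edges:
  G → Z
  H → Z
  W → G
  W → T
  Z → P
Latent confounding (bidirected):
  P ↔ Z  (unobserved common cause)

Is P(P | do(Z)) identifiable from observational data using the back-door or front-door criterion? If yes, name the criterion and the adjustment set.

desc(Z)\{Z}={P}; candidates ⊆ {G,H,T,W}.
Z↔P: latent back-door arc(s) into Z.
size 0: {}; under {} Z still reaches {G,H,P,T,W} ∋ P.
size 1: {G}, {H}, {T} …(+1); under {G} Z still reaches {H,P} ∋ P.
size 2: {G,H}, {G,T}, {G,W} …(+3); under {G,H} Z still reaches {P} ∋ P.
Z↔P cannot be blocked by any observed set — no back-door set.
No mediator lies on a directed Z→…→P path.
Neither criterion identifies P(P|do(Z)) in this graph.

P(P|do(Z)): not identifiable (no BD/FD set).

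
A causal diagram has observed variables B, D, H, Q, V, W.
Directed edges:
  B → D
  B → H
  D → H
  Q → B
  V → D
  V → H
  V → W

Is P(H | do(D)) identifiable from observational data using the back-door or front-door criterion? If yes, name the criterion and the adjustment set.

desc(D)\{D}={H}; candidates ⊆ {B,Q,V,W}.
size 0: {}; under {} D still reaches {B,H,Q,V,W} ∋ H.
size 1: {B}, {Q}, {V} …(+1); under {B} D still reaches {H,V,W} ∋ H.
{B,V}: D⊥H given {B,V} in G with D→· removed — back-door holds.
P(H|do(D)) = Σ_{B,V} P(H|D,B,V)·P(B,V).

P(H|do(D)): backdoor, adjust for {B, V}.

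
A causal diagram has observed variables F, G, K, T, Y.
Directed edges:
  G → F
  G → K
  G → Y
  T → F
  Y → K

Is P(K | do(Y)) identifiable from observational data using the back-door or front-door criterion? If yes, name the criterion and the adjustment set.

P(K|do(Y)): backdoor, adjust for {G}.

desc(Y)\{Y}={K}; candidates ⊆ {F,G,T}.
size 0: {}; under {} Y still reaches {F,G,K} ∋ K.
{G}: Y⊥K given {G} in G with Y→· removed — back-door holds.
P(K|do(Y)) = Σ_{G} P(K|Y,G)·P(G).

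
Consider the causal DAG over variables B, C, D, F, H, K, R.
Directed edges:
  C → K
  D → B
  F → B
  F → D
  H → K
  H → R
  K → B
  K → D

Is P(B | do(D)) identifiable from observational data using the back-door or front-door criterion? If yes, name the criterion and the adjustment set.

desc(D)\{D}={B}; candidates ⊆ {C,F,H,K,R}.
size 0: {}; under {} D still reaches {B,C,F,H,K,R} ∋ B.
size 1: {C}, {F}, {H} …(+2); under {C} D still reaches {B,F,H,K,R} ∋ B.
{F,K}: D⊥B given {F,K} in G with D→· removed — back-door holds.
P(B|do(D)) = Σ_{F,K} P(B|D,F,K)·P(F,K).

P(B|do(D)): backdoor, adjust for {F, K}.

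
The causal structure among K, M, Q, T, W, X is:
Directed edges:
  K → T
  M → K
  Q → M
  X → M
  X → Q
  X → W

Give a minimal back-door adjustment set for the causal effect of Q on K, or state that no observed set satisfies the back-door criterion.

Q→K: minimal back-door set {X}.

desc(Q)\{Q}={K,M,T}; candidates ⊆ {W,X}.
size 0: {}; under {} Q still reaches {K,M,T,W,X} ∋ K.
{X}: Q⊥K given {X} in G with Q→· removed — back-door holds.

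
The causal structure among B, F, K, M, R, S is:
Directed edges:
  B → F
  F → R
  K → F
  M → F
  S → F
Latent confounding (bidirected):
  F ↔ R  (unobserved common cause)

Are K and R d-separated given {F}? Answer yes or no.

Bayes-Ball from K | {F} reaches {B,M,R,S}.
R ∈ reach(K|{F}) ⇒ K ⊥̸ R | {F}.

No — K and R are d-connected given {F}.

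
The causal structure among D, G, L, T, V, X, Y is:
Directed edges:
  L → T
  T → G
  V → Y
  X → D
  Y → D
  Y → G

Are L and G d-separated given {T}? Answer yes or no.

Yes — L ⊥ G | {T}.

Bayes-Ball from L | {T} reaches ∅.
G ∉ reach(L|{T}) ⇒ L ⊥ G | {T}.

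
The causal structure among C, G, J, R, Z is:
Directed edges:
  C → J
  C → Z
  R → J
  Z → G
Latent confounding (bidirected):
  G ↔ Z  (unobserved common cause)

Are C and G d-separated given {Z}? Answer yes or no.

No — C and G are d-connected given {Z}.

Bayes-Ball from C | {Z} reaches {G,J}.
G ∈ reach(C|{Z}) ⇒ C ⊥̸ G | {Z}.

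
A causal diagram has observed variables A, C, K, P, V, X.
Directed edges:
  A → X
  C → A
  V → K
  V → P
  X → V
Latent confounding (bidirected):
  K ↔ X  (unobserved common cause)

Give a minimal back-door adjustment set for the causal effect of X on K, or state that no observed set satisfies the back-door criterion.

X→K: no observed back-door set.

desc(X)\{X}={K,P,V}; candidates ⊆ {A,C}.
X↔K: latent back-door arc(s) into X.
size 0: {}; under {} X still reaches {A,C,K} ∋ K.
size 1: {A}, {C}; under {A} X still reaches {K} ∋ K.
size 2: {A,C}; under {A,C} X still reaches {K} ∋ K.
X↔K cannot be blocked by any observed set — no back-door set.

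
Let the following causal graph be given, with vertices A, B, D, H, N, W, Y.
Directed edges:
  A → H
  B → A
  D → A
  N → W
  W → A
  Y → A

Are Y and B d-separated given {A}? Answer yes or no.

No — Y and B are d-connected given {A}.

Bayes-Ball from Y | {A} reaches {B,D,N,W}.
B ∈ reach(Y|{A}) ⇒ Y ⊥̸ B | {A}.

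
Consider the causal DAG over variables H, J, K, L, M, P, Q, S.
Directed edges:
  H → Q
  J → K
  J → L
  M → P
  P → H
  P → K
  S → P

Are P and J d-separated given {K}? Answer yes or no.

Bayes-Ball from P | {K} reaches {H,J,L,M,Q,S}.
J ∈ reach(P|{K}) ⇒ P ⊥̸ J | {K}.

No — P and J are d-connected given {K}.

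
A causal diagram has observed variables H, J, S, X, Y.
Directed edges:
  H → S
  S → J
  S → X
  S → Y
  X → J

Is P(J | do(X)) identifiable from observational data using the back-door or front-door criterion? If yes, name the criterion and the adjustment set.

P(J|do(X)): backdoor, adjust for {S}.

desc(X)\{X}={J}; candidates ⊆ {H,S,Y}.
size 0: {}; under {} X still reaches {H,J,S,Y} ∋ J.
{S}: X⊥J given {S} in G with X→· removed — back-door holds.
P(J|do(X)) = Σ_{S} P(J|X,S)·P(S).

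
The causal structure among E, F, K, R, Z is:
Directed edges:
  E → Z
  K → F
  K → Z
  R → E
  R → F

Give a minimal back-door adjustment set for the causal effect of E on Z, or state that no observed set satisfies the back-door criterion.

E→Z: minimal back-door set ∅.

desc(E)\{E}={Z}; candidates ⊆ {F,K,R}.
∅: E⊥Z given ∅ in G with E→· removed — back-door holds.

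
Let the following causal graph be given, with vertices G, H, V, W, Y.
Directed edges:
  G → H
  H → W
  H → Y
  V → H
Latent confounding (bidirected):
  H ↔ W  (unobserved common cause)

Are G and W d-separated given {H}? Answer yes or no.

Bayes-Ball from G | {H} reaches {V,W}.
W ∈ reach(G|{H}) ⇒ G ⊥̸ W | {H}.

No — G and W are d-connected given {H}.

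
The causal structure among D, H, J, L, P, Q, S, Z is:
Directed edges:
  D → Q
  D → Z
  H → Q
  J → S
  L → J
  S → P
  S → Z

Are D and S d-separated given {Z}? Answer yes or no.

No — D and S are d-connected given {Z}.

Bayes-Ball from D | {Z} reaches {J,L,P,Q,S}.
S ∈ reach(D|{Z}) ⇒ D ⊥̸ S | {Z}.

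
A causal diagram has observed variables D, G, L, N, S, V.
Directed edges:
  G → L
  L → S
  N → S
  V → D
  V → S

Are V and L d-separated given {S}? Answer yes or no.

Bayes-Ball from V | {S} reaches {D,G,L,N}.
L ∈ reach(V|{S}) ⇒ V ⊥̸ L | {S}.

No — V and L are d-connected given {S}.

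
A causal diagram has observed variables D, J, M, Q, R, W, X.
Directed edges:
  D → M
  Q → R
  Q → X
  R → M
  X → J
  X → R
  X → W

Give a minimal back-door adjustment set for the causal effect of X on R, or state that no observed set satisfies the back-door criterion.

X→R: minimal back-door set {Q}.

desc(X)\{X}={J,M,R,W}; candidates ⊆ {D,Q}.
size 0: {}; under {} X still reaches {M,Q,R} ∋ R.
{Q}: X⊥R given {Q} in G with X→· removed — back-door holds.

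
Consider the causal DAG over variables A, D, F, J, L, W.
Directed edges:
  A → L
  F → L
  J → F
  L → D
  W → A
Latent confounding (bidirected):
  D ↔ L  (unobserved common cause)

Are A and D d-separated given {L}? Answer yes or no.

No — A and D are d-connected given {L}.

Bayes-Ball from A | {L} reaches {D,F,J,W}.
D ∈ reach(A|{L}) ⇒ A ⊥̸ D | {L}.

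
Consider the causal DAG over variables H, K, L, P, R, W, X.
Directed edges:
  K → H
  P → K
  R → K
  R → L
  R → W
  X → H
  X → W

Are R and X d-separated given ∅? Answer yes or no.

Yes — R ⊥ X | ∅.

Bayes-Ball from R | ∅ reaches {H,K,L,W}.
X ∉ reach(R|∅) ⇒ R ⊥ X | ∅.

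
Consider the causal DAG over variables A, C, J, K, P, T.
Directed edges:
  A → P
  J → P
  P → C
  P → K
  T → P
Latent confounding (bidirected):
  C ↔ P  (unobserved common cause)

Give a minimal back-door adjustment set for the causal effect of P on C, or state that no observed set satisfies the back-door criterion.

P→C: no observed back-door set.

desc(P)\{P}={C,K}; candidates ⊆ {A,J,T}.
P↔C: latent back-door arc(s) into P.
size 0: {}; under {} P still reaches {A,C,J,T} ∋ C.
size 1: {A}, {J}, {T}; under {A} P still reaches {C,J,T} ∋ C.
size 2: {A,J}, {A,T}, {J,T}; under {A,J} P still reaches {C,T} ∋ C.
P↔C cannot be blocked by any observed set — no back-door set.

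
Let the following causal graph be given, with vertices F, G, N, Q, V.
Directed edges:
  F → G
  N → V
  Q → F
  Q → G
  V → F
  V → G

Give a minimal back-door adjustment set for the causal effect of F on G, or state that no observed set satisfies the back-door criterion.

F→G: minimal back-door set {Q, V}.

desc(F)\{F}={G}; candidates ⊆ {N,Q,V}.
size 0: {}; under {} F still reaches {G,N,Q,V} ∋ G.
size 1: {N}, {Q}, {V}; under {N} F still reaches {G,Q,V} ∋ G.
{Q,V}: F⊥G given {Q,V} in G with F→· removed — back-door holds.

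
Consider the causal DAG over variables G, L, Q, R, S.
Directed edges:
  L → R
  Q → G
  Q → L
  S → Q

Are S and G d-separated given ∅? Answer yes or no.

No — S and G are d-connected given ∅.

Bayes-Ball from S | ∅ reaches {G,L,Q,R}.
G ∈ reach(S|∅) ⇒ S ⊥̸ G | ∅.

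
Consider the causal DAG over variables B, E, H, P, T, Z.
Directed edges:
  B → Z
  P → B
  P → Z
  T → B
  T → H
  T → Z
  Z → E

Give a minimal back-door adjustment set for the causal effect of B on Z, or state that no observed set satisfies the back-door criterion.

B→Z: minimal back-door set {P, T}.

desc(B)\{B}={E,Z}; candidates ⊆ {H,P,T}.
size 0: {}; under {} B still reaches {E,H,P,T,Z} ∋ Z.
size 1: {H}, {P}, {T}; under {H} B still reaches {E,P,T,Z} ∋ Z.
{P,T}: B⊥Z given {P,T} in G with B→· removed — back-door holds.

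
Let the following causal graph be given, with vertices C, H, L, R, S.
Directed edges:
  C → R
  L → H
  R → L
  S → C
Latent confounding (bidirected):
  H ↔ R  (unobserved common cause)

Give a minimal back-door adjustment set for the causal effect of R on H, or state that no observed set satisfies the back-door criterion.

desc(R)\{R}={H,L}; candidates ⊆ {C,S}.
R↔H: latent back-door arc(s) into R.
size 0: {}; under {} R still reaches {C,H,S} ∋ H.
size 1: {C}, {S}; under {C} R still reaches {H} ∋ H.
size 2: {C,S}; under {C,S} R still reaches {H} ∋ H.
R↔H cannot be blocked by any observed set — no back-door set.

R→H: no observed back-door set.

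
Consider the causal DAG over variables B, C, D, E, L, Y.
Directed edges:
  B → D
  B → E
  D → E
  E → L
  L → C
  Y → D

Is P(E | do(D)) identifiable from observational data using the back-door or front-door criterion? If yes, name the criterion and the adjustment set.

P(E|do(D)): backdoor, adjust for {B}.

desc(D)\{D}={C,E,L}; candidates ⊆ {B,Y}.
size 0: {}; under {} D still reaches {B,C,E,L,Y} ∋ E.
{B}: D⊥E given {B} in G with D→· removed — back-door holds.
P(E|do(D)) = Σ_{B} P(E|D,B)·P(B).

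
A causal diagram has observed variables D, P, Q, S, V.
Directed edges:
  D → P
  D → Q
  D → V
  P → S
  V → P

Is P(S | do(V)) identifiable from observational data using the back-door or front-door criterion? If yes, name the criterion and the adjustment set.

P(S|do(V)): backdoor, adjust for {D}.

desc(V)\{V}={P,S}; candidates ⊆ {D,Q}.
size 0: {}; under {} V still reaches {D,P,Q,S} ∋ S.
{D}: V⊥S given {D} in G with V→· removed — back-door holds.
P(S|do(V)) = Σ_{D} P(S|V,D)·P(D).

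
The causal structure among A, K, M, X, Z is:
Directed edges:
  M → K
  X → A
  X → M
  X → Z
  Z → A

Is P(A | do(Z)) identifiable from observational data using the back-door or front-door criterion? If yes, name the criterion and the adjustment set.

desc(Z)\{Z}={A}; candidates ⊆ {K,M,X}.
size 0: {}; under {} Z still reaches {A,K,M,X} ∋ A.
{X}: Z⊥A given {X} in G with Z→· removed — back-door holds.
P(A|do(Z)) = Σ_{X} P(A|Z,X)·P(X).

P(A|do(Z)): backdoor, adjust for {X}.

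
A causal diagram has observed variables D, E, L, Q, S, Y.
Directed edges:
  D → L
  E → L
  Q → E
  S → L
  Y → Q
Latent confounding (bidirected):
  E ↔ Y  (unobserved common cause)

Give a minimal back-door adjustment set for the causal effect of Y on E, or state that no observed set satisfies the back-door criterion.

Y→E: no observed back-door set.

desc(Y)\{Y}={E,L,Q}; candidates ⊆ {D,S}.
Y↔E: latent back-door arc(s) into Y.
size 0: {}; under {} Y still reaches {E,L} ∋ E.
size 1: {D}, {S}; under {D} Y still reaches {E,L} ∋ E.
size 2: {D,S}; under {D,S} Y still reaches {E,L} ∋ E.
Y↔E cannot be blocked by any observed set — no back-door set.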